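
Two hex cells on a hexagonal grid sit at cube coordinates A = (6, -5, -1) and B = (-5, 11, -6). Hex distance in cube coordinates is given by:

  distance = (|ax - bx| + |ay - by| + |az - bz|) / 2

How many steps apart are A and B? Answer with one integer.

Answer: 16

Derivation:
|ax - bx| = |6 - (-5)| = 11
|ay - by| = |-5 - 11| = 16
|az - bz| = |-1 - (-6)| = 5
distance = (11 + 16 + 5) / 2 = 32 / 2 = 16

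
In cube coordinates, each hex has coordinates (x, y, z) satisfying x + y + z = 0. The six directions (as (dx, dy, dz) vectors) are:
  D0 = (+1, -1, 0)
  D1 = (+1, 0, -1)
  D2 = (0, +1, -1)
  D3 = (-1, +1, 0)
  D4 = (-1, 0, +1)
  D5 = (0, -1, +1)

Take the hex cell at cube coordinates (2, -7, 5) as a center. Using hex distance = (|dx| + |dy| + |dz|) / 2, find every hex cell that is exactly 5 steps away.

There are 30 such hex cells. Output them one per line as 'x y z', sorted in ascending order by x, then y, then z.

Answer: -3 -7 10
-3 -6 9
-3 -5 8
-3 -4 7
-3 -3 6
-3 -2 5
-2 -8 10
-2 -2 4
-1 -9 10
-1 -2 3
0 -10 10
0 -2 2
1 -11 10
1 -2 1
2 -12 10
2 -2 0
3 -12 9
3 -3 0
4 -12 8
4 -4 0
5 -12 7
5 -5 0
6 -12 6
6 -6 0
7 -12 5
7 -11 4
7 -10 3
7 -9 2
7 -8 1
7 -7 0

Derivation:
Walk ring at distance 5 from (2, -7, 5):
Start at center + D4*5 = (-3, -7, 10)
  hex 0: (-3, -7, 10)
  hex 1: (-2, -8, 10)
  hex 2: (-1, -9, 10)
  hex 3: (0, -10, 10)
  hex 4: (1, -11, 10)
  hex 5: (2, -12, 10)
  hex 6: (3, -12, 9)
  hex 7: (4, -12, 8)
  hex 8: (5, -12, 7)
  hex 9: (6, -12, 6)
  hex 10: (7, -12, 5)
  hex 11: (7, -11, 4)
  hex 12: (7, -10, 3)
  hex 13: (7, -9, 2)
  hex 14: (7, -8, 1)
  hex 15: (7, -7, 0)
  hex 16: (6, -6, 0)
  hex 17: (5, -5, 0)
  hex 18: (4, -4, 0)
  hex 19: (3, -3, 0)
  hex 20: (2, -2, 0)
  hex 21: (1, -2, 1)
  hex 22: (0, -2, 2)
  hex 23: (-1, -2, 3)
  hex 24: (-2, -2, 4)
  hex 25: (-3, -2, 5)
  hex 26: (-3, -3, 6)
  hex 27: (-3, -4, 7)
  hex 28: (-3, -5, 8)
  hex 29: (-3, -6, 9)
Sorted: 30 hexes.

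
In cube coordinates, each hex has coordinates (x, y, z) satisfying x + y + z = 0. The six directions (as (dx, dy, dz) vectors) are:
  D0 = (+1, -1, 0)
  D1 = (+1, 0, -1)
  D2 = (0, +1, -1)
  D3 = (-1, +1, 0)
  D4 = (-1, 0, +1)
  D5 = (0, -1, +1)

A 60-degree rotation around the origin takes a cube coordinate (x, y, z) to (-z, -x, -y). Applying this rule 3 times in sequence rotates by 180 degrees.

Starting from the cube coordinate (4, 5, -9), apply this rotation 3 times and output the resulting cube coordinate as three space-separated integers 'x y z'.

Answer: -4 -5 9

Derivation:
Start: (4, 5, -9)
Step 1: (4, 5, -9) -> (-(-9), -(4), -(5)) = (9, -4, -5)
Step 2: (9, -4, -5) -> (-(-5), -(9), -(-4)) = (5, -9, 4)
Step 3: (5, -9, 4) -> (-(4), -(5), -(-9)) = (-4, -5, 9)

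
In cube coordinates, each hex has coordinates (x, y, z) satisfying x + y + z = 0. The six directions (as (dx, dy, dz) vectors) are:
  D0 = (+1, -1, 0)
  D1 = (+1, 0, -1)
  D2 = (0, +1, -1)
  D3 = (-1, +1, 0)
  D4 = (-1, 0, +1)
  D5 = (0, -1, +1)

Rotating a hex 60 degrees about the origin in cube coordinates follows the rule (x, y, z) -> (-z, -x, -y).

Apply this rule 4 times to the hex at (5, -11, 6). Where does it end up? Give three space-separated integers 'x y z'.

Start: (5, -11, 6)
Step 1: (5, -11, 6) -> (-(6), -(5), -(-11)) = (-6, -5, 11)
Step 2: (-6, -5, 11) -> (-(11), -(-6), -(-5)) = (-11, 6, 5)
Step 3: (-11, 6, 5) -> (-(5), -(-11), -(6)) = (-5, 11, -6)
Step 4: (-5, 11, -6) -> (-(-6), -(-5), -(11)) = (6, 5, -11)

Answer: 6 5 -11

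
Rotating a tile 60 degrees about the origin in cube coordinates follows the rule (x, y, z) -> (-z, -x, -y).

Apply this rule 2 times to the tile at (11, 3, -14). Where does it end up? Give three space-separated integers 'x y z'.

Answer: 3 -14 11

Derivation:
Start: (11, 3, -14)
Step 1: (11, 3, -14) -> (-(-14), -(11), -(3)) = (14, -11, -3)
Step 2: (14, -11, -3) -> (-(-3), -(14), -(-11)) = (3, -14, 11)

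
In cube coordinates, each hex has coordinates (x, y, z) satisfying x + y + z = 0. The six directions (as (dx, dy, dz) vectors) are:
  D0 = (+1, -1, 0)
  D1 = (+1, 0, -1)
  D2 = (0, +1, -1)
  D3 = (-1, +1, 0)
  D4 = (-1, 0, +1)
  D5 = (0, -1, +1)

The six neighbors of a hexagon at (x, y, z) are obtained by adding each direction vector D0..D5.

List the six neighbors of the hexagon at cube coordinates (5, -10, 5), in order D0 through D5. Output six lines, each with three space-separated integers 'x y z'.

Center: (5, -10, 5). Add each direction:
  D0: (5, -10, 5) + (1, -1, 0) = (6, -11, 5)
  D1: (5, -10, 5) + (1, 0, -1) = (6, -10, 4)
  D2: (5, -10, 5) + (0, 1, -1) = (5, -9, 4)
  D3: (5, -10, 5) + (-1, 1, 0) = (4, -9, 5)
  D4: (5, -10, 5) + (-1, 0, 1) = (4, -10, 6)
  D5: (5, -10, 5) + (0, -1, 1) = (5, -11, 6)

Answer: 6 -11 5
6 -10 4
5 -9 4
4 -9 5
4 -10 6
5 -11 6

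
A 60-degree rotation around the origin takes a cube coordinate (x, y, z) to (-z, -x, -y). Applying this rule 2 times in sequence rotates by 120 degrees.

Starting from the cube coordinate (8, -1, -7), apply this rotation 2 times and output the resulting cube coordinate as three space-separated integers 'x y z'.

Answer: -1 -7 8

Derivation:
Start: (8, -1, -7)
Step 1: (8, -1, -7) -> (-(-7), -(8), -(-1)) = (7, -8, 1)
Step 2: (7, -8, 1) -> (-(1), -(7), -(-8)) = (-1, -7, 8)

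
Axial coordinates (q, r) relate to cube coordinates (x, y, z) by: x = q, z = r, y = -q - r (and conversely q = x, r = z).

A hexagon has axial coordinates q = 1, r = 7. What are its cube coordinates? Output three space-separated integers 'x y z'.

Answer: 1 -8 7

Derivation:
x = q = 1
z = r = 7
y = -x - z = -(1) - (7) = -8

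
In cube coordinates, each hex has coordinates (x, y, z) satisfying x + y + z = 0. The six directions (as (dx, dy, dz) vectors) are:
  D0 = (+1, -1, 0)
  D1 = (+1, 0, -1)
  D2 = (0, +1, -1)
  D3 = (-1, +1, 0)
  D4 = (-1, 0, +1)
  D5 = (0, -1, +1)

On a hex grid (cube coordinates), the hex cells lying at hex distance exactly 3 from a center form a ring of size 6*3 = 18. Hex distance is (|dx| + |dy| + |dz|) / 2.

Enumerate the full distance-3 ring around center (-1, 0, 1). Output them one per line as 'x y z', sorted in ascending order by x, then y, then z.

Answer: -4 0 4
-4 1 3
-4 2 2
-4 3 1
-3 -1 4
-3 3 0
-2 -2 4
-2 3 -1
-1 -3 4
-1 3 -2
0 -3 3
0 2 -2
1 -3 2
1 1 -2
2 -3 1
2 -2 0
2 -1 -1
2 0 -2

Derivation:
Walk ring at distance 3 from (-1, 0, 1):
Start at center + D4*3 = (-4, 0, 4)
  hex 0: (-4, 0, 4)
  hex 1: (-3, -1, 4)
  hex 2: (-2, -2, 4)
  hex 3: (-1, -3, 4)
  hex 4: (0, -3, 3)
  hex 5: (1, -3, 2)
  hex 6: (2, -3, 1)
  hex 7: (2, -2, 0)
  hex 8: (2, -1, -1)
  hex 9: (2, 0, -2)
  hex 10: (1, 1, -2)
  hex 11: (0, 2, -2)
  hex 12: (-1, 3, -2)
  hex 13: (-2, 3, -1)
  hex 14: (-3, 3, 0)
  hex 15: (-4, 3, 1)
  hex 16: (-4, 2, 2)
  hex 17: (-4, 1, 3)
Sorted: 18 hexes.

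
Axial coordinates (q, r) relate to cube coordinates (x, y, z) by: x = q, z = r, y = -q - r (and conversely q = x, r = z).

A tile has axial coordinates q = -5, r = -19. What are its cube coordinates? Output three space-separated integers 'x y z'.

Answer: -5 24 -19

Derivation:
x = q = -5
z = r = -19
y = -x - z = -(-5) - (-19) = 24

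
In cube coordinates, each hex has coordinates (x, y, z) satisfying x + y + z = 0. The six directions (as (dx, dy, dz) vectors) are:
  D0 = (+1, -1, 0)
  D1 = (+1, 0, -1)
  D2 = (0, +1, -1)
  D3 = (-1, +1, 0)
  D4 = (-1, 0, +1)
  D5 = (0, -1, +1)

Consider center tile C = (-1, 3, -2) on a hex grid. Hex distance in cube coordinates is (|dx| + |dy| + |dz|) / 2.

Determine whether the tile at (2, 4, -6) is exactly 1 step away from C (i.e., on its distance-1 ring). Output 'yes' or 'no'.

|px - cx| = |2 - (-1)| = 3
|py - cy| = |4 - 3| = 1
|pz - cz| = |-6 - (-2)| = 4
distance = (3+1+4)/2 = 8/2 = 4
radius = 1; distance != radius -> no

Answer: no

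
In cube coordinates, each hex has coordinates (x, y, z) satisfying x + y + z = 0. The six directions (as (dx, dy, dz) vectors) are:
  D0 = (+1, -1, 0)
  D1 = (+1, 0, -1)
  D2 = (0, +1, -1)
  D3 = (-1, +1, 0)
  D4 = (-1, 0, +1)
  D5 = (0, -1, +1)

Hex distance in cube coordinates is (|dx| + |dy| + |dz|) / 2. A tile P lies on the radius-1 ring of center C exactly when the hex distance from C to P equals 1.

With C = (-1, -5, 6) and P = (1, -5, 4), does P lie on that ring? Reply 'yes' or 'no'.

Answer: no

Derivation:
|px - cx| = |1 - (-1)| = 2
|py - cy| = |-5 - (-5)| = 0
|pz - cz| = |4 - 6| = 2
distance = (2+0+2)/2 = 4/2 = 2
radius = 1; distance != radius -> no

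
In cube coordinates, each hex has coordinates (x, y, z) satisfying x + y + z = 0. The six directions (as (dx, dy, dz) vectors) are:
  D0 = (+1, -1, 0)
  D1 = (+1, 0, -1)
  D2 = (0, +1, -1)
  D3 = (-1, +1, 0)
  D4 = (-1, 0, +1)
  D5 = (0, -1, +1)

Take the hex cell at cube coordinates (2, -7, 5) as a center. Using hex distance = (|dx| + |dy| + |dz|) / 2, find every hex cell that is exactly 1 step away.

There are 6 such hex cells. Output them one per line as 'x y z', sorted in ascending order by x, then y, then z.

Answer: 1 -7 6
1 -6 5
2 -8 6
2 -6 4
3 -8 5
3 -7 4

Derivation:
Walk ring at distance 1 from (2, -7, 5):
Start at center + D4*1 = (1, -7, 6)
  hex 0: (1, -7, 6)
  hex 1: (2, -8, 6)
  hex 2: (3, -8, 5)
  hex 3: (3, -7, 4)
  hex 4: (2, -6, 4)
  hex 5: (1, -6, 5)
Sorted: 6 hexes.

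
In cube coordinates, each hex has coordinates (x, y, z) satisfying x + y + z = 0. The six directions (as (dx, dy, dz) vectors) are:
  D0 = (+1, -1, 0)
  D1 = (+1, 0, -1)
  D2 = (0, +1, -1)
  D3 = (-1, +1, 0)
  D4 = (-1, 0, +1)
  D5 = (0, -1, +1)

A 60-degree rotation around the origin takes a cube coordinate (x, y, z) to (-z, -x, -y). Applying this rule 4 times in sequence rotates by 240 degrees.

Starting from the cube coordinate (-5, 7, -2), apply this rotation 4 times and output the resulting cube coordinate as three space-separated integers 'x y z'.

Answer: -2 -5 7

Derivation:
Start: (-5, 7, -2)
Step 1: (-5, 7, -2) -> (-(-2), -(-5), -(7)) = (2, 5, -7)
Step 2: (2, 5, -7) -> (-(-7), -(2), -(5)) = (7, -2, -5)
Step 3: (7, -2, -5) -> (-(-5), -(7), -(-2)) = (5, -7, 2)
Step 4: (5, -7, 2) -> (-(2), -(5), -(-7)) = (-2, -5, 7)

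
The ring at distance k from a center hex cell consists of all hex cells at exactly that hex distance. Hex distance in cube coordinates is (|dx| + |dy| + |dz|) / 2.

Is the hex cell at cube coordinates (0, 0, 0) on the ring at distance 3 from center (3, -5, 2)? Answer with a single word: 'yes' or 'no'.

|px - cx| = |0 - 3| = 3
|py - cy| = |0 - (-5)| = 5
|pz - cz| = |0 - 2| = 2
distance = (3+5+2)/2 = 10/2 = 5
radius = 3; distance != radius -> no

Answer: no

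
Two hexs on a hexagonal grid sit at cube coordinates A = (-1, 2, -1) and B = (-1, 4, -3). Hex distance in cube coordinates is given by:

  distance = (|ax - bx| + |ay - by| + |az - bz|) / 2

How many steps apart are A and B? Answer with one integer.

|ax - bx| = |-1 - (-1)| = 0
|ay - by| = |2 - 4| = 2
|az - bz| = |-1 - (-3)| = 2
distance = (0 + 2 + 2) / 2 = 4 / 2 = 2

Answer: 2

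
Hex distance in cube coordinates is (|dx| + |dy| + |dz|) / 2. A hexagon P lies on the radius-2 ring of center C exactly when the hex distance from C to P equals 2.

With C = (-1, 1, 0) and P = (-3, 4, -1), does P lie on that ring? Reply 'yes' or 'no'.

|px - cx| = |-3 - (-1)| = 2
|py - cy| = |4 - 1| = 3
|pz - cz| = |-1 - 0| = 1
distance = (2+3+1)/2 = 6/2 = 3
radius = 2; distance != radius -> no

Answer: no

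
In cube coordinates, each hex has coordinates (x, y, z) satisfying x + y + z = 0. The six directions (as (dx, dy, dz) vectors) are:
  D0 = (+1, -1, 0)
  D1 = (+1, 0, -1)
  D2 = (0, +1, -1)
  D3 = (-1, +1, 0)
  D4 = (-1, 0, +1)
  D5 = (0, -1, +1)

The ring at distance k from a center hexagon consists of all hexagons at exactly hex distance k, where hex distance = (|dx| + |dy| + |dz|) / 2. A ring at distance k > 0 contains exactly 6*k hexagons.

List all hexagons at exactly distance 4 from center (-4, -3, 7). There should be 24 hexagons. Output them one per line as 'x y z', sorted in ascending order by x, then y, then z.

Walk ring at distance 4 from (-4, -3, 7):
Start at center + D4*4 = (-8, -3, 11)
  hex 0: (-8, -3, 11)
  hex 1: (-7, -4, 11)
  hex 2: (-6, -5, 11)
  hex 3: (-5, -6, 11)
  hex 4: (-4, -7, 11)
  hex 5: (-3, -7, 10)
  hex 6: (-2, -7, 9)
  hex 7: (-1, -7, 8)
  hex 8: (0, -7, 7)
  hex 9: (0, -6, 6)
  hex 10: (0, -5, 5)
  hex 11: (0, -4, 4)
  hex 12: (0, -3, 3)
  hex 13: (-1, -2, 3)
  hex 14: (-2, -1, 3)
  hex 15: (-3, 0, 3)
  hex 16: (-4, 1, 3)
  hex 17: (-5, 1, 4)
  hex 18: (-6, 1, 5)
  hex 19: (-7, 1, 6)
  hex 20: (-8, 1, 7)
  hex 21: (-8, 0, 8)
  hex 22: (-8, -1, 9)
  hex 23: (-8, -2, 10)
Sorted: 24 hexes.

Answer: -8 -3 11
-8 -2 10
-8 -1 9
-8 0 8
-8 1 7
-7 -4 11
-7 1 6
-6 -5 11
-6 1 5
-5 -6 11
-5 1 4
-4 -7 11
-4 1 3
-3 -7 10
-3 0 3
-2 -7 9
-2 -1 3
-1 -7 8
-1 -2 3
0 -7 7
0 -6 6
0 -5 5
0 -4 4
0 -3 3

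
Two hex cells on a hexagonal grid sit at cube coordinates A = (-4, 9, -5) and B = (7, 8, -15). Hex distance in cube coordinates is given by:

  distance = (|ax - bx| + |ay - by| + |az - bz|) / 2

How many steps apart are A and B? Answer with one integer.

Answer: 11

Derivation:
|ax - bx| = |-4 - 7| = 11
|ay - by| = |9 - 8| = 1
|az - bz| = |-5 - (-15)| = 10
distance = (11 + 1 + 10) / 2 = 22 / 2 = 11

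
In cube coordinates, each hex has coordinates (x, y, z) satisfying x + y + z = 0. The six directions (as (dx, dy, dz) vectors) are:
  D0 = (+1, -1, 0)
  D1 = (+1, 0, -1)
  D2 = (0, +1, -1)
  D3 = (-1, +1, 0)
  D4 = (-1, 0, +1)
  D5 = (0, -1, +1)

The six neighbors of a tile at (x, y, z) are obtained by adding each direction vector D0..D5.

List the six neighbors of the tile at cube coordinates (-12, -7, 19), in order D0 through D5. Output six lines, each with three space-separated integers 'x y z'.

Center: (-12, -7, 19). Add each direction:
  D0: (-12, -7, 19) + (1, -1, 0) = (-11, -8, 19)
  D1: (-12, -7, 19) + (1, 0, -1) = (-11, -7, 18)
  D2: (-12, -7, 19) + (0, 1, -1) = (-12, -6, 18)
  D3: (-12, -7, 19) + (-1, 1, 0) = (-13, -6, 19)
  D4: (-12, -7, 19) + (-1, 0, 1) = (-13, -7, 20)
  D5: (-12, -7, 19) + (0, -1, 1) = (-12, -8, 20)

Answer: -11 -8 19
-11 -7 18
-12 -6 18
-13 -6 19
-13 -7 20
-12 -8 20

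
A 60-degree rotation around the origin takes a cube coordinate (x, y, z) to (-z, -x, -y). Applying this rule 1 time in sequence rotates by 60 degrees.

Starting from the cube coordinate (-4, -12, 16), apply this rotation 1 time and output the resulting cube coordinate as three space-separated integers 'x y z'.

Answer: -16 4 12

Derivation:
Start: (-4, -12, 16)
Step 1: (-4, -12, 16) -> (-(16), -(-4), -(-12)) = (-16, 4, 12)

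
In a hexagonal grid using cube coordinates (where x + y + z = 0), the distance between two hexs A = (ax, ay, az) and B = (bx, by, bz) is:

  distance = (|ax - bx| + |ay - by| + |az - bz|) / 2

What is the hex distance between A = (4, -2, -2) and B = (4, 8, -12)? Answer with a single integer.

|ax - bx| = |4 - 4| = 0
|ay - by| = |-2 - 8| = 10
|az - bz| = |-2 - (-12)| = 10
distance = (0 + 10 + 10) / 2 = 20 / 2 = 10

Answer: 10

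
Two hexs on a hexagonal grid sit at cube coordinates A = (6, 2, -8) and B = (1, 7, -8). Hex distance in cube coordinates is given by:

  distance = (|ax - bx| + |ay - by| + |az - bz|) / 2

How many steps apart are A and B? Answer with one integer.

|ax - bx| = |6 - 1| = 5
|ay - by| = |2 - 7| = 5
|az - bz| = |-8 - (-8)| = 0
distance = (5 + 5 + 0) / 2 = 10 / 2 = 5

Answer: 5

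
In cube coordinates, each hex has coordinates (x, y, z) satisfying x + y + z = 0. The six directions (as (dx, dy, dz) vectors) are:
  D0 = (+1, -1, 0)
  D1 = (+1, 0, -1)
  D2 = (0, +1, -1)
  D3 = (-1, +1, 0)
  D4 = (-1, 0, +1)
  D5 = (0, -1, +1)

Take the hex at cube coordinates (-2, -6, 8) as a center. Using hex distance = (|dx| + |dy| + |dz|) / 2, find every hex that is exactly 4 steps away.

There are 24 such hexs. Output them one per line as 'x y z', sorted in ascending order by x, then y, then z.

Answer: -6 -6 12
-6 -5 11
-6 -4 10
-6 -3 9
-6 -2 8
-5 -7 12
-5 -2 7
-4 -8 12
-4 -2 6
-3 -9 12
-3 -2 5
-2 -10 12
-2 -2 4
-1 -10 11
-1 -3 4
0 -10 10
0 -4 4
1 -10 9
1 -5 4
2 -10 8
2 -9 7
2 -8 6
2 -7 5
2 -6 4

Derivation:
Walk ring at distance 4 from (-2, -6, 8):
Start at center + D4*4 = (-6, -6, 12)
  hex 0: (-6, -6, 12)
  hex 1: (-5, -7, 12)
  hex 2: (-4, -8, 12)
  hex 3: (-3, -9, 12)
  hex 4: (-2, -10, 12)
  hex 5: (-1, -10, 11)
  hex 6: (0, -10, 10)
  hex 7: (1, -10, 9)
  hex 8: (2, -10, 8)
  hex 9: (2, -9, 7)
  hex 10: (2, -8, 6)
  hex 11: (2, -7, 5)
  hex 12: (2, -6, 4)
  hex 13: (1, -5, 4)
  hex 14: (0, -4, 4)
  hex 15: (-1, -3, 4)
  hex 16: (-2, -2, 4)
  hex 17: (-3, -2, 5)
  hex 18: (-4, -2, 6)
  hex 19: (-5, -2, 7)
  hex 20: (-6, -2, 8)
  hex 21: (-6, -3, 9)
  hex 22: (-6, -4, 10)
  hex 23: (-6, -5, 11)
Sorted: 24 hexes.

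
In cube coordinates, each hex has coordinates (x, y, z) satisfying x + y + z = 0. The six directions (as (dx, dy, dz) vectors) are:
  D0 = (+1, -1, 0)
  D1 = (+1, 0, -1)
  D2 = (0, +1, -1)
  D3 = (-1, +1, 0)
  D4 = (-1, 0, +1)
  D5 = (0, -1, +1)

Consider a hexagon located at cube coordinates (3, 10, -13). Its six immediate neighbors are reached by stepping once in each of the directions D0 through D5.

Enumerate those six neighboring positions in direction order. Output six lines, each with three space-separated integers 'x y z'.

Answer: 4 9 -13
4 10 -14
3 11 -14
2 11 -13
2 10 -12
3 9 -12

Derivation:
Center: (3, 10, -13). Add each direction:
  D0: (3, 10, -13) + (1, -1, 0) = (4, 9, -13)
  D1: (3, 10, -13) + (1, 0, -1) = (4, 10, -14)
  D2: (3, 10, -13) + (0, 1, -1) = (3, 11, -14)
  D3: (3, 10, -13) + (-1, 1, 0) = (2, 11, -13)
  D4: (3, 10, -13) + (-1, 0, 1) = (2, 10, -12)
  D5: (3, 10, -13) + (0, -1, 1) = (3, 9, -12)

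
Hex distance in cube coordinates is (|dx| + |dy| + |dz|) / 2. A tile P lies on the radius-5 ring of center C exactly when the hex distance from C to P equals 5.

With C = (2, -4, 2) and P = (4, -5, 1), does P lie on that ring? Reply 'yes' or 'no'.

|px - cx| = |4 - 2| = 2
|py - cy| = |-5 - (-4)| = 1
|pz - cz| = |1 - 2| = 1
distance = (2+1+1)/2 = 4/2 = 2
radius = 5; distance != radius -> no

Answer: no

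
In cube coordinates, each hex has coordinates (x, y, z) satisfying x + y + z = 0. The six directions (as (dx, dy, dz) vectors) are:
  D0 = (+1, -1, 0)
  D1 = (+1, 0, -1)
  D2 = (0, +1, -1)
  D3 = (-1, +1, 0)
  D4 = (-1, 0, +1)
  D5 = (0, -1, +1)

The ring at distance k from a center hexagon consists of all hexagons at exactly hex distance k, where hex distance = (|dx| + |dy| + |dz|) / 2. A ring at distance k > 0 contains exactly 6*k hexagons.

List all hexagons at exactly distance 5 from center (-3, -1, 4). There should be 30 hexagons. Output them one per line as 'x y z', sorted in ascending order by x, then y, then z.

Walk ring at distance 5 from (-3, -1, 4):
Start at center + D4*5 = (-8, -1, 9)
  hex 0: (-8, -1, 9)
  hex 1: (-7, -2, 9)
  hex 2: (-6, -3, 9)
  hex 3: (-5, -4, 9)
  hex 4: (-4, -5, 9)
  hex 5: (-3, -6, 9)
  hex 6: (-2, -6, 8)
  hex 7: (-1, -6, 7)
  hex 8: (0, -6, 6)
  hex 9: (1, -6, 5)
  hex 10: (2, -6, 4)
  hex 11: (2, -5, 3)
  hex 12: (2, -4, 2)
  hex 13: (2, -3, 1)
  hex 14: (2, -2, 0)
  hex 15: (2, -1, -1)
  hex 16: (1, 0, -1)
  hex 17: (0, 1, -1)
  hex 18: (-1, 2, -1)
  hex 19: (-2, 3, -1)
  hex 20: (-3, 4, -1)
  hex 21: (-4, 4, 0)
  hex 22: (-5, 4, 1)
  hex 23: (-6, 4, 2)
  hex 24: (-7, 4, 3)
  hex 25: (-8, 4, 4)
  hex 26: (-8, 3, 5)
  hex 27: (-8, 2, 6)
  hex 28: (-8, 1, 7)
  hex 29: (-8, 0, 8)
Sorted: 30 hexes.

Answer: -8 -1 9
-8 0 8
-8 1 7
-8 2 6
-8 3 5
-8 4 4
-7 -2 9
-7 4 3
-6 -3 9
-6 4 2
-5 -4 9
-5 4 1
-4 -5 9
-4 4 0
-3 -6 9
-3 4 -1
-2 -6 8
-2 3 -1
-1 -6 7
-1 2 -1
0 -6 6
0 1 -1
1 -6 5
1 0 -1
2 -6 4
2 -5 3
2 -4 2
2 -3 1
2 -2 0
2 -1 -1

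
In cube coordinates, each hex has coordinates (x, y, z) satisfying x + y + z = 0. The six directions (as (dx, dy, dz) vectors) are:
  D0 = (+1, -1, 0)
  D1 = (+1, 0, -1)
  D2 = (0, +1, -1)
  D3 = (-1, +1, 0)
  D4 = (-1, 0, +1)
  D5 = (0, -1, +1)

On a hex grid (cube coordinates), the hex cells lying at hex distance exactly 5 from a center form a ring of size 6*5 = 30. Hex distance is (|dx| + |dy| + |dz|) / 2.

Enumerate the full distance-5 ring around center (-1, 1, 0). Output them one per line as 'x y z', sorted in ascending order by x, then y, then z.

Walk ring at distance 5 from (-1, 1, 0):
Start at center + D4*5 = (-6, 1, 5)
  hex 0: (-6, 1, 5)
  hex 1: (-5, 0, 5)
  hex 2: (-4, -1, 5)
  hex 3: (-3, -2, 5)
  hex 4: (-2, -3, 5)
  hex 5: (-1, -4, 5)
  hex 6: (0, -4, 4)
  hex 7: (1, -4, 3)
  hex 8: (2, -4, 2)
  hex 9: (3, -4, 1)
  hex 10: (4, -4, 0)
  hex 11: (4, -3, -1)
  hex 12: (4, -2, -2)
  hex 13: (4, -1, -3)
  hex 14: (4, 0, -4)
  hex 15: (4, 1, -5)
  hex 16: (3, 2, -5)
  hex 17: (2, 3, -5)
  hex 18: (1, 4, -5)
  hex 19: (0, 5, -5)
  hex 20: (-1, 6, -5)
  hex 21: (-2, 6, -4)
  hex 22: (-3, 6, -3)
  hex 23: (-4, 6, -2)
  hex 24: (-5, 6, -1)
  hex 25: (-6, 6, 0)
  hex 26: (-6, 5, 1)
  hex 27: (-6, 4, 2)
  hex 28: (-6, 3, 3)
  hex 29: (-6, 2, 4)
Sorted: 30 hexes.

Answer: -6 1 5
-6 2 4
-6 3 3
-6 4 2
-6 5 1
-6 6 0
-5 0 5
-5 6 -1
-4 -1 5
-4 6 -2
-3 -2 5
-3 6 -3
-2 -3 5
-2 6 -4
-1 -4 5
-1 6 -5
0 -4 4
0 5 -5
1 -4 3
1 4 -5
2 -4 2
2 3 -5
3 -4 1
3 2 -5
4 -4 0
4 -3 -1
4 -2 -2
4 -1 -3
4 0 -4
4 1 -5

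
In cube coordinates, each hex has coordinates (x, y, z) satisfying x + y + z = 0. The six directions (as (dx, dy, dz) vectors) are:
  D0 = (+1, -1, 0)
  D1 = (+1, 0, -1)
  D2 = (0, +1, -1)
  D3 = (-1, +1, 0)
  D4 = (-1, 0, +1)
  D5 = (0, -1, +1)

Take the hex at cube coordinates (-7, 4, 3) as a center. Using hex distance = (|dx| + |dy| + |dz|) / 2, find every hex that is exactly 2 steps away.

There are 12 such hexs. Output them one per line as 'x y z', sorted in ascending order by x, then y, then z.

Answer: -9 4 5
-9 5 4
-9 6 3
-8 3 5
-8 6 2
-7 2 5
-7 6 1
-6 2 4
-6 5 1
-5 2 3
-5 3 2
-5 4 1

Derivation:
Walk ring at distance 2 from (-7, 4, 3):
Start at center + D4*2 = (-9, 4, 5)
  hex 0: (-9, 4, 5)
  hex 1: (-8, 3, 5)
  hex 2: (-7, 2, 5)
  hex 3: (-6, 2, 4)
  hex 4: (-5, 2, 3)
  hex 5: (-5, 3, 2)
  hex 6: (-5, 4, 1)
  hex 7: (-6, 5, 1)
  hex 8: (-7, 6, 1)
  hex 9: (-8, 6, 2)
  hex 10: (-9, 6, 3)
  hex 11: (-9, 5, 4)
Sorted: 12 hexes.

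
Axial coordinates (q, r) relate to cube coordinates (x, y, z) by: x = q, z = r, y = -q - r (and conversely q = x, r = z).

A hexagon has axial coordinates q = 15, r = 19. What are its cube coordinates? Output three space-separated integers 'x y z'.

Answer: 15 -34 19

Derivation:
x = q = 15
z = r = 19
y = -x - z = -(15) - (19) = -34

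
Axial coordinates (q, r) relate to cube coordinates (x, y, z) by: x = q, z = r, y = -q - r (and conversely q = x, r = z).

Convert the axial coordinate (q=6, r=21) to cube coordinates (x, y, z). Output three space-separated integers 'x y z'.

x = q = 6
z = r = 21
y = -x - z = -(6) - (21) = -27

Answer: 6 -27 21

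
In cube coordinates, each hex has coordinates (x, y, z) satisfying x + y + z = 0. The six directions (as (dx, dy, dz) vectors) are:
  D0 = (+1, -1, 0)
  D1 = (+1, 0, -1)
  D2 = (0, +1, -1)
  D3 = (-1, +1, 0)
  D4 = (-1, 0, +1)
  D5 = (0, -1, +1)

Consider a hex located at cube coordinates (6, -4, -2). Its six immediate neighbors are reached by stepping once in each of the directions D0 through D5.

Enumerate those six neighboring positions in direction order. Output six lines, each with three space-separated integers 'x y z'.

Center: (6, -4, -2). Add each direction:
  D0: (6, -4, -2) + (1, -1, 0) = (7, -5, -2)
  D1: (6, -4, -2) + (1, 0, -1) = (7, -4, -3)
  D2: (6, -4, -2) + (0, 1, -1) = (6, -3, -3)
  D3: (6, -4, -2) + (-1, 1, 0) = (5, -3, -2)
  D4: (6, -4, -2) + (-1, 0, 1) = (5, -4, -1)
  D5: (6, -4, -2) + (0, -1, 1) = (6, -5, -1)

Answer: 7 -5 -2
7 -4 -3
6 -3 -3
5 -3 -2
5 -4 -1
6 -5 -1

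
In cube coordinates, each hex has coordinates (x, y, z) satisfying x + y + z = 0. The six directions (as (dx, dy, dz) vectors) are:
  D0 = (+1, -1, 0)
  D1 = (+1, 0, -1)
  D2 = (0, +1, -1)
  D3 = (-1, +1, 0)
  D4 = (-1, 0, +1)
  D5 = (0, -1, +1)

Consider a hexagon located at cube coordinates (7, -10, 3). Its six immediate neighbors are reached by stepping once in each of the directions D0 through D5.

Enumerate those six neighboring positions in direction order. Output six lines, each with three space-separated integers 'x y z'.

Answer: 8 -11 3
8 -10 2
7 -9 2
6 -9 3
6 -10 4
7 -11 4

Derivation:
Center: (7, -10, 3). Add each direction:
  D0: (7, -10, 3) + (1, -1, 0) = (8, -11, 3)
  D1: (7, -10, 3) + (1, 0, -1) = (8, -10, 2)
  D2: (7, -10, 3) + (0, 1, -1) = (7, -9, 2)
  D3: (7, -10, 3) + (-1, 1, 0) = (6, -9, 3)
  D4: (7, -10, 3) + (-1, 0, 1) = (6, -10, 4)
  D5: (7, -10, 3) + (0, -1, 1) = (7, -11, 4)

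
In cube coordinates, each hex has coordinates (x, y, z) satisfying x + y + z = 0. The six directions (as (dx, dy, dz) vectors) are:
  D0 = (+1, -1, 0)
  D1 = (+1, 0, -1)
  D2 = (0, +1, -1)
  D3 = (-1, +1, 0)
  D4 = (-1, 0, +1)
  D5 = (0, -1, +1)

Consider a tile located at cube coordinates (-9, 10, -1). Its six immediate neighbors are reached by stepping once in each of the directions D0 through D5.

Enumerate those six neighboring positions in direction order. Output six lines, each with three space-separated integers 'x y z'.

Answer: -8 9 -1
-8 10 -2
-9 11 -2
-10 11 -1
-10 10 0
-9 9 0

Derivation:
Center: (-9, 10, -1). Add each direction:
  D0: (-9, 10, -1) + (1, -1, 0) = (-8, 9, -1)
  D1: (-9, 10, -1) + (1, 0, -1) = (-8, 10, -2)
  D2: (-9, 10, -1) + (0, 1, -1) = (-9, 11, -2)
  D3: (-9, 10, -1) + (-1, 1, 0) = (-10, 11, -1)
  D4: (-9, 10, -1) + (-1, 0, 1) = (-10, 10, 0)
  D5: (-9, 10, -1) + (0, -1, 1) = (-9, 9, 0)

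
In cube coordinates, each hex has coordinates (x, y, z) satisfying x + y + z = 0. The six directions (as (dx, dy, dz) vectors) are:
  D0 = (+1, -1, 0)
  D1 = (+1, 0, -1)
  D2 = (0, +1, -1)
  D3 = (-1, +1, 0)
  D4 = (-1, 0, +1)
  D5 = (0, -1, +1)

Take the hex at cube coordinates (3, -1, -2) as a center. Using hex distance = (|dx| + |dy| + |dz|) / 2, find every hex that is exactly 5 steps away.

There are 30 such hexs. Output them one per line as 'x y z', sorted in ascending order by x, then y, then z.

Walk ring at distance 5 from (3, -1, -2):
Start at center + D4*5 = (-2, -1, 3)
  hex 0: (-2, -1, 3)
  hex 1: (-1, -2, 3)
  hex 2: (0, -3, 3)
  hex 3: (1, -4, 3)
  hex 4: (2, -5, 3)
  hex 5: (3, -6, 3)
  hex 6: (4, -6, 2)
  hex 7: (5, -6, 1)
  hex 8: (6, -6, 0)
  hex 9: (7, -6, -1)
  hex 10: (8, -6, -2)
  hex 11: (8, -5, -3)
  hex 12: (8, -4, -4)
  hex 13: (8, -3, -5)
  hex 14: (8, -2, -6)
  hex 15: (8, -1, -7)
  hex 16: (7, 0, -7)
  hex 17: (6, 1, -7)
  hex 18: (5, 2, -7)
  hex 19: (4, 3, -7)
  hex 20: (3, 4, -7)
  hex 21: (2, 4, -6)
  hex 22: (1, 4, -5)
  hex 23: (0, 4, -4)
  hex 24: (-1, 4, -3)
  hex 25: (-2, 4, -2)
  hex 26: (-2, 3, -1)
  hex 27: (-2, 2, 0)
  hex 28: (-2, 1, 1)
  hex 29: (-2, 0, 2)
Sorted: 30 hexes.

Answer: -2 -1 3
-2 0 2
-2 1 1
-2 2 0
-2 3 -1
-2 4 -2
-1 -2 3
-1 4 -3
0 -3 3
0 4 -4
1 -4 3
1 4 -5
2 -5 3
2 4 -6
3 -6 3
3 4 -7
4 -6 2
4 3 -7
5 -6 1
5 2 -7
6 -6 0
6 1 -7
7 -6 -1
7 0 -7
8 -6 -2
8 -5 -3
8 -4 -4
8 -3 -5
8 -2 -6
8 -1 -7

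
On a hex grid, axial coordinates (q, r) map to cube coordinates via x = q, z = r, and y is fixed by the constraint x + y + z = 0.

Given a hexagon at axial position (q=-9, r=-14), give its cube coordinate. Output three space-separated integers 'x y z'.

Answer: -9 23 -14

Derivation:
x = q = -9
z = r = -14
y = -x - z = -(-9) - (-14) = 23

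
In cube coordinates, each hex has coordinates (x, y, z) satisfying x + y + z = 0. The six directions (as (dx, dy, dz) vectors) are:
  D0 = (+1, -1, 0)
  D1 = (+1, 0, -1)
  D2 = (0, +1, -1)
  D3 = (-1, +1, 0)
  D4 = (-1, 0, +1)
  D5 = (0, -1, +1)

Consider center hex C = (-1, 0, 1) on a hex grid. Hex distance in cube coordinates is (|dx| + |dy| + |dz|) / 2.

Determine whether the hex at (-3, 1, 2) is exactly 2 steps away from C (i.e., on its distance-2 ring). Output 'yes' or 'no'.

Answer: yes

Derivation:
|px - cx| = |-3 - (-1)| = 2
|py - cy| = |1 - 0| = 1
|pz - cz| = |2 - 1| = 1
distance = (2+1+1)/2 = 4/2 = 2
radius = 2; distance == radius -> yes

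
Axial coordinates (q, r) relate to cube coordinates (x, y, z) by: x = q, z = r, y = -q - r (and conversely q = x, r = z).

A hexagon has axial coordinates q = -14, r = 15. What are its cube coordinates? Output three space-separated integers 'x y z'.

Answer: -14 -1 15

Derivation:
x = q = -14
z = r = 15
y = -x - z = -(-14) - (15) = -1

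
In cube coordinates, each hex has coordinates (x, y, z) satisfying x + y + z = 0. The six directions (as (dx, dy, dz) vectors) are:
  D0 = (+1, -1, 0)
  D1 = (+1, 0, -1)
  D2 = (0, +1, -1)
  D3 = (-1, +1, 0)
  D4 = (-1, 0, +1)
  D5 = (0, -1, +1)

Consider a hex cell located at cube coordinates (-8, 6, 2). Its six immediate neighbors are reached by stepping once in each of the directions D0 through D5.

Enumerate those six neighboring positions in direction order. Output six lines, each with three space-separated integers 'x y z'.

Center: (-8, 6, 2). Add each direction:
  D0: (-8, 6, 2) + (1, -1, 0) = (-7, 5, 2)
  D1: (-8, 6, 2) + (1, 0, -1) = (-7, 6, 1)
  D2: (-8, 6, 2) + (0, 1, -1) = (-8, 7, 1)
  D3: (-8, 6, 2) + (-1, 1, 0) = (-9, 7, 2)
  D4: (-8, 6, 2) + (-1, 0, 1) = (-9, 6, 3)
  D5: (-8, 6, 2) + (0, -1, 1) = (-8, 5, 3)

Answer: -7 5 2
-7 6 1
-8 7 1
-9 7 2
-9 6 3
-8 5 3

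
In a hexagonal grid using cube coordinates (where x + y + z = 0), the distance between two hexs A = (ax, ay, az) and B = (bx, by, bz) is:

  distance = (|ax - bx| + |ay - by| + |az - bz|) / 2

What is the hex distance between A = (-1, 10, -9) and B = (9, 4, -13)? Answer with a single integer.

Answer: 10

Derivation:
|ax - bx| = |-1 - 9| = 10
|ay - by| = |10 - 4| = 6
|az - bz| = |-9 - (-13)| = 4
distance = (10 + 6 + 4) / 2 = 20 / 2 = 10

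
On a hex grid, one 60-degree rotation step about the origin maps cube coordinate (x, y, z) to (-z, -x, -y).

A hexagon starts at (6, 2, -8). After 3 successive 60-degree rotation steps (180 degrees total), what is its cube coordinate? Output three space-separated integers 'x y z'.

Answer: -6 -2 8

Derivation:
Start: (6, 2, -8)
Step 1: (6, 2, -8) -> (-(-8), -(6), -(2)) = (8, -6, -2)
Step 2: (8, -6, -2) -> (-(-2), -(8), -(-6)) = (2, -8, 6)
Step 3: (2, -8, 6) -> (-(6), -(2), -(-8)) = (-6, -2, 8)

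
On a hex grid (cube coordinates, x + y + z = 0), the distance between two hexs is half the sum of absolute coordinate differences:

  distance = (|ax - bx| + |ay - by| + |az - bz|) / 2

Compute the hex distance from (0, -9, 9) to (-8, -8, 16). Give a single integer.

|ax - bx| = |0 - (-8)| = 8
|ay - by| = |-9 - (-8)| = 1
|az - bz| = |9 - 16| = 7
distance = (8 + 1 + 7) / 2 = 16 / 2 = 8

Answer: 8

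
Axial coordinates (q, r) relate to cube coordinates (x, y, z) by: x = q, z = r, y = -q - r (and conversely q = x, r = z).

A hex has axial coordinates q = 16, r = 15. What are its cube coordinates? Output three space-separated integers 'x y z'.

Answer: 16 -31 15

Derivation:
x = q = 16
z = r = 15
y = -x - z = -(16) - (15) = -31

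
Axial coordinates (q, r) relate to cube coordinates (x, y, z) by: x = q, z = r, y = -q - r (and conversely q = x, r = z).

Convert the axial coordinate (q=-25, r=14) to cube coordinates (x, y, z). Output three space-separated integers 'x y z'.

Answer: -25 11 14

Derivation:
x = q = -25
z = r = 14
y = -x - z = -(-25) - (14) = 11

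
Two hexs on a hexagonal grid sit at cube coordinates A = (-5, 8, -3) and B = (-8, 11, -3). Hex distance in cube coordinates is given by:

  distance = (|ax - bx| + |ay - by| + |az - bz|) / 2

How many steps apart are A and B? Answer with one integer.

Answer: 3

Derivation:
|ax - bx| = |-5 - (-8)| = 3
|ay - by| = |8 - 11| = 3
|az - bz| = |-3 - (-3)| = 0
distance = (3 + 3 + 0) / 2 = 6 / 2 = 3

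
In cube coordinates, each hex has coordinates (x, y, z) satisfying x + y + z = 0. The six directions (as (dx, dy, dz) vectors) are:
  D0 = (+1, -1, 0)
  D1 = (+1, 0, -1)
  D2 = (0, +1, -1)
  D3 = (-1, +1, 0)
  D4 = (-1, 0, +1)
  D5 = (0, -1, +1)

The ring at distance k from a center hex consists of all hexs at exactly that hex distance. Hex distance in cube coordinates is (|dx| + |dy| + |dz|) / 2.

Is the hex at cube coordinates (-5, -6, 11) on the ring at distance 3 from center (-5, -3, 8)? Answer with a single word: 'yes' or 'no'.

Answer: yes

Derivation:
|px - cx| = |-5 - (-5)| = 0
|py - cy| = |-6 - (-3)| = 3
|pz - cz| = |11 - 8| = 3
distance = (0+3+3)/2 = 6/2 = 3
radius = 3; distance == radius -> yes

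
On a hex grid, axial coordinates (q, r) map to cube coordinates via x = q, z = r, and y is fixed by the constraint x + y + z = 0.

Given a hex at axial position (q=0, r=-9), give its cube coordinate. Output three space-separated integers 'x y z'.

x = q = 0
z = r = -9
y = -x - z = -(0) - (-9) = 9

Answer: 0 9 -9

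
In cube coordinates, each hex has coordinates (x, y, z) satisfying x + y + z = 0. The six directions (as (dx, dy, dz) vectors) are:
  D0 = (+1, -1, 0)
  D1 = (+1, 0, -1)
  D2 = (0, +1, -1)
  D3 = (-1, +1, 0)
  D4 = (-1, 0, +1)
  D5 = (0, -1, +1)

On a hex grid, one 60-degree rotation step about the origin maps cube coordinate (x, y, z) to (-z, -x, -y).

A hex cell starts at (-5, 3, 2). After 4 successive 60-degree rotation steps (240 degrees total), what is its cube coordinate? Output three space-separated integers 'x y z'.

Answer: 2 -5 3

Derivation:
Start: (-5, 3, 2)
Step 1: (-5, 3, 2) -> (-(2), -(-5), -(3)) = (-2, 5, -3)
Step 2: (-2, 5, -3) -> (-(-3), -(-2), -(5)) = (3, 2, -5)
Step 3: (3, 2, -5) -> (-(-5), -(3), -(2)) = (5, -3, -2)
Step 4: (5, -3, -2) -> (-(-2), -(5), -(-3)) = (2, -5, 3)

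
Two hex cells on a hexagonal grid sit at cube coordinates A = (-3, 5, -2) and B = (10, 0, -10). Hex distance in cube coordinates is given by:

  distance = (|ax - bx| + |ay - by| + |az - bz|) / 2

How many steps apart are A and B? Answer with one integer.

|ax - bx| = |-3 - 10| = 13
|ay - by| = |5 - 0| = 5
|az - bz| = |-2 - (-10)| = 8
distance = (13 + 5 + 8) / 2 = 26 / 2 = 13

Answer: 13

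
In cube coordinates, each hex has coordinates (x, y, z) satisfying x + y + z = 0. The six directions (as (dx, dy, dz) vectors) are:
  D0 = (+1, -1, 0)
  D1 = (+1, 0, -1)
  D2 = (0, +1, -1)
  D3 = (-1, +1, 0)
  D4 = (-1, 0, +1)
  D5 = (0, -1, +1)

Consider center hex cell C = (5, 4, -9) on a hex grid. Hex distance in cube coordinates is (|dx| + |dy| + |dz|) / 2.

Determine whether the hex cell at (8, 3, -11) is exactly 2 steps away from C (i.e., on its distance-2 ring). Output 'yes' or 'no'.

|px - cx| = |8 - 5| = 3
|py - cy| = |3 - 4| = 1
|pz - cz| = |-11 - (-9)| = 2
distance = (3+1+2)/2 = 6/2 = 3
radius = 2; distance != radius -> no

Answer: no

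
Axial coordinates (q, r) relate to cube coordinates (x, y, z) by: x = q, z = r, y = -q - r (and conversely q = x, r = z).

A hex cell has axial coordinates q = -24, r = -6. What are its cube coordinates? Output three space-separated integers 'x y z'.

x = q = -24
z = r = -6
y = -x - z = -(-24) - (-6) = 30

Answer: -24 30 -6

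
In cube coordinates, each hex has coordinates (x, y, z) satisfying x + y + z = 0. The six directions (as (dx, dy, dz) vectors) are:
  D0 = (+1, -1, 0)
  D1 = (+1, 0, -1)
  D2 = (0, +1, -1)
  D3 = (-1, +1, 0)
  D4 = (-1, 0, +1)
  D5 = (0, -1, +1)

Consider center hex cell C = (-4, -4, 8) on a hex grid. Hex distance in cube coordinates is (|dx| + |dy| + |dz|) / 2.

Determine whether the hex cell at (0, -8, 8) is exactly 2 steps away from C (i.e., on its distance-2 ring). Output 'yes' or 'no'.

|px - cx| = |0 - (-4)| = 4
|py - cy| = |-8 - (-4)| = 4
|pz - cz| = |8 - 8| = 0
distance = (4+4+0)/2 = 8/2 = 4
radius = 2; distance != radius -> no

Answer: no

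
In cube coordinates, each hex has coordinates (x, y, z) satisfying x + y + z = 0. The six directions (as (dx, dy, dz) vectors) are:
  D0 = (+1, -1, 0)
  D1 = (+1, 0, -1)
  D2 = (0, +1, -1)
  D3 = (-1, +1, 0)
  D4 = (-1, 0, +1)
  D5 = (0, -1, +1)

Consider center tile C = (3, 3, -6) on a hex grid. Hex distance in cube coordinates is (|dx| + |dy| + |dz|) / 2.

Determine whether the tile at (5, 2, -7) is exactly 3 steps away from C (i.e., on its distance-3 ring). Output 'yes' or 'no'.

|px - cx| = |5 - 3| = 2
|py - cy| = |2 - 3| = 1
|pz - cz| = |-7 - (-6)| = 1
distance = (2+1+1)/2 = 4/2 = 2
radius = 3; distance != radius -> no

Answer: no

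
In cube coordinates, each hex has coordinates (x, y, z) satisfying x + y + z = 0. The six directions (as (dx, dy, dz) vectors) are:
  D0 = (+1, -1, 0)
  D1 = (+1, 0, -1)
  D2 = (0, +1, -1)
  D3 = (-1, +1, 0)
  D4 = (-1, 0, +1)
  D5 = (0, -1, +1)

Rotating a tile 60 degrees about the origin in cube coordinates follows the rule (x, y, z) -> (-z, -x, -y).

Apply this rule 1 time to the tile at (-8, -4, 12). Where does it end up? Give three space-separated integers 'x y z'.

Answer: -12 8 4

Derivation:
Start: (-8, -4, 12)
Step 1: (-8, -4, 12) -> (-(12), -(-8), -(-4)) = (-12, 8, 4)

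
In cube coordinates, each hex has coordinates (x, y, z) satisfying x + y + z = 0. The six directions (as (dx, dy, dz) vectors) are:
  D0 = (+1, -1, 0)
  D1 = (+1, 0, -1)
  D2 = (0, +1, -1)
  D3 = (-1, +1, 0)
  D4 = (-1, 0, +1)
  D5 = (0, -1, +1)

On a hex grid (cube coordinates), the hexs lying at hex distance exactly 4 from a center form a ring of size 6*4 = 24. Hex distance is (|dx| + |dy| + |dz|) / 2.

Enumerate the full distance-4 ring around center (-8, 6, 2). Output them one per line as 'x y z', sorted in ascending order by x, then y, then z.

Answer: -12 6 6
-12 7 5
-12 8 4
-12 9 3
-12 10 2
-11 5 6
-11 10 1
-10 4 6
-10 10 0
-9 3 6
-9 10 -1
-8 2 6
-8 10 -2
-7 2 5
-7 9 -2
-6 2 4
-6 8 -2
-5 2 3
-5 7 -2
-4 2 2
-4 3 1
-4 4 0
-4 5 -1
-4 6 -2

Derivation:
Walk ring at distance 4 from (-8, 6, 2):
Start at center + D4*4 = (-12, 6, 6)
  hex 0: (-12, 6, 6)
  hex 1: (-11, 5, 6)
  hex 2: (-10, 4, 6)
  hex 3: (-9, 3, 6)
  hex 4: (-8, 2, 6)
  hex 5: (-7, 2, 5)
  hex 6: (-6, 2, 4)
  hex 7: (-5, 2, 3)
  hex 8: (-4, 2, 2)
  hex 9: (-4, 3, 1)
  hex 10: (-4, 4, 0)
  hex 11: (-4, 5, -1)
  hex 12: (-4, 6, -2)
  hex 13: (-5, 7, -2)
  hex 14: (-6, 8, -2)
  hex 15: (-7, 9, -2)
  hex 16: (-8, 10, -2)
  hex 17: (-9, 10, -1)
  hex 18: (-10, 10, 0)
  hex 19: (-11, 10, 1)
  hex 20: (-12, 10, 2)
  hex 21: (-12, 9, 3)
  hex 22: (-12, 8, 4)
  hex 23: (-12, 7, 5)
Sorted: 24 hexes.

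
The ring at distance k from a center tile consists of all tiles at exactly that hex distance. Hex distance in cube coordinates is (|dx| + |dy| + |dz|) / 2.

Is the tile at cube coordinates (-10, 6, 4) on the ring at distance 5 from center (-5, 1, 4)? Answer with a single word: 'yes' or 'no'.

|px - cx| = |-10 - (-5)| = 5
|py - cy| = |6 - 1| = 5
|pz - cz| = |4 - 4| = 0
distance = (5+5+0)/2 = 10/2 = 5
radius = 5; distance == radius -> yes

Answer: yes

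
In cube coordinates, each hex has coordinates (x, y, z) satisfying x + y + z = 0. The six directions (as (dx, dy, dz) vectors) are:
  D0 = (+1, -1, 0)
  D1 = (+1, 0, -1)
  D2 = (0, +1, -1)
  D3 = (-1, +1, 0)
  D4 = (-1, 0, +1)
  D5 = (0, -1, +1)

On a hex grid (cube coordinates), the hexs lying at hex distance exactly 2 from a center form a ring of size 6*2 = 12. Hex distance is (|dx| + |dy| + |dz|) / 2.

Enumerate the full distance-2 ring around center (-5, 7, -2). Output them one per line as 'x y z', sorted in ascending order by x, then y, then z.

Walk ring at distance 2 from (-5, 7, -2):
Start at center + D4*2 = (-7, 7, 0)
  hex 0: (-7, 7, 0)
  hex 1: (-6, 6, 0)
  hex 2: (-5, 5, 0)
  hex 3: (-4, 5, -1)
  hex 4: (-3, 5, -2)
  hex 5: (-3, 6, -3)
  hex 6: (-3, 7, -4)
  hex 7: (-4, 8, -4)
  hex 8: (-5, 9, -4)
  hex 9: (-6, 9, -3)
  hex 10: (-7, 9, -2)
  hex 11: (-7, 8, -1)
Sorted: 12 hexes.

Answer: -7 7 0
-7 8 -1
-7 9 -2
-6 6 0
-6 9 -3
-5 5 0
-5 9 -4
-4 5 -1
-4 8 -4
-3 5 -2
-3 6 -3
-3 7 -4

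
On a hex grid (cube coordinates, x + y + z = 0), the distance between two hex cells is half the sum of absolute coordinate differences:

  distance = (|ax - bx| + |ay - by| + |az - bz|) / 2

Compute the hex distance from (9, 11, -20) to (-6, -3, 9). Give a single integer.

|ax - bx| = |9 - (-6)| = 15
|ay - by| = |11 - (-3)| = 14
|az - bz| = |-20 - 9| = 29
distance = (15 + 14 + 29) / 2 = 58 / 2 = 29

Answer: 29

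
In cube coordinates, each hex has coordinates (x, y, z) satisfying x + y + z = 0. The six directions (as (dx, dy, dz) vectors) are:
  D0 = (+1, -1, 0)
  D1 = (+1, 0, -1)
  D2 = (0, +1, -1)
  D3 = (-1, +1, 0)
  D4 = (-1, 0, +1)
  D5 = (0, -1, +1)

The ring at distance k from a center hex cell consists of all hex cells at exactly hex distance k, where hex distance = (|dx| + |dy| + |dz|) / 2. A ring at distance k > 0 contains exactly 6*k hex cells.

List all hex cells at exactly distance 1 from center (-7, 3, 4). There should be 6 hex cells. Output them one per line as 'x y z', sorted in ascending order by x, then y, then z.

Walk ring at distance 1 from (-7, 3, 4):
Start at center + D4*1 = (-8, 3, 5)
  hex 0: (-8, 3, 5)
  hex 1: (-7, 2, 5)
  hex 2: (-6, 2, 4)
  hex 3: (-6, 3, 3)
  hex 4: (-7, 4, 3)
  hex 5: (-8, 4, 4)
Sorted: 6 hexes.

Answer: -8 3 5
-8 4 4
-7 2 5
-7 4 3
-6 2 4
-6 3 3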